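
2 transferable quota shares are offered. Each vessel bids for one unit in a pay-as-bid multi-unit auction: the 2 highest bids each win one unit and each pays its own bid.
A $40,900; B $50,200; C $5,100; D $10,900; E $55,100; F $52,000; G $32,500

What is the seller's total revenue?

Sorting: 55,100 (E), 52,000 (F), 50,200 (B), 40,900 (A), …
Top 2: E, F.
Total revenue = 55,100 + 52,000 = $107,100.

Total revenue: $107,100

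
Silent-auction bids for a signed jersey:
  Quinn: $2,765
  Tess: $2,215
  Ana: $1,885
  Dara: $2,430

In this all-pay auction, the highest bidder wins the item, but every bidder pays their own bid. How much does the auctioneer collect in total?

Bids ranked: 2,765 (Quinn) > 2,430 (Dara) > 2,215 (Tess) > 1,885 (Ana)
Quinn wins with the top bid; all bids are sunk regardless.
Every bidder forfeits their bid regardless of winning.
Revenue = 2,765 + 2,215 + 1,885 + 2,430 = $9,295.

Total revenue: $9,295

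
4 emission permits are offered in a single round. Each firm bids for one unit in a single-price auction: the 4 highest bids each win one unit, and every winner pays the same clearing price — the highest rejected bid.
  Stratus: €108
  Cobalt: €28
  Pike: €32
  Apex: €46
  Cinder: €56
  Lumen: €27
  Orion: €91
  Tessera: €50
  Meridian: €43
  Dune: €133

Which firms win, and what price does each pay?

Dune, Stratus, Orion, Cinder; each pays €50

Ordering the bids: 133 (Dune), 108 (Stratus), 91 (Orion), 56 (Cinder), 50 (Tessera), 46 (Apex), …
Top 4: Dune, Stratus, Orion, Cinder.
Highest unsuccessful bid: €50 → clearing price.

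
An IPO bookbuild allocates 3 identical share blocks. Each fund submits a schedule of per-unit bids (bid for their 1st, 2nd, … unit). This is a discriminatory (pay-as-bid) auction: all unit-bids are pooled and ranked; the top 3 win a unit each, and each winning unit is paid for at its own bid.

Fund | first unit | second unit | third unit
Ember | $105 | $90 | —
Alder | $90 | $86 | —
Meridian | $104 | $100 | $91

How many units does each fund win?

Ember 1, Meridian 2

Merging the schedules and taking the best 3: 105 (Ember-1), 104 (Meridian-1), 100 (Meridian-2)
Next rejected bid: $91 (not a price — pay-as-bid).
Allocation: Ember 1, Meridian 2.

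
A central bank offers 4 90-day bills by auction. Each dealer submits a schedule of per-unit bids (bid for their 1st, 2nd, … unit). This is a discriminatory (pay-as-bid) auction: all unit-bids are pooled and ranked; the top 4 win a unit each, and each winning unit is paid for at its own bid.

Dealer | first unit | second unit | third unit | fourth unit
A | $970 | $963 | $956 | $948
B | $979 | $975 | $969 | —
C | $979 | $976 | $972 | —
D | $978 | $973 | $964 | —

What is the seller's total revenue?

Merging the schedules and taking the best 4: 979 (B-1), 979 (C-1), 978 (D-1), 976 (C-2)
Next rejected bid: $975 (not a price — pay-as-bid).
Each winning unit pays its own bid.
Revenue = 979 + 979 + 978 + 976 = $3,912.

Total revenue: $3,912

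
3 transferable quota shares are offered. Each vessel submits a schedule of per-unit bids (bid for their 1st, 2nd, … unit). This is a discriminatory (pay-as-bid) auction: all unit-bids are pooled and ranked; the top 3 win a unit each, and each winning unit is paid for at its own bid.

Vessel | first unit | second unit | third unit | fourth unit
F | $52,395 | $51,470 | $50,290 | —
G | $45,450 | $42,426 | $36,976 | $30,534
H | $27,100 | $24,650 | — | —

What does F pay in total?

F pays $154,155

Pooled unit-bids ranked (top 3): 52,395 (F-1), 51,470 (F-2), 50,290 (F-3)
Next rejected bid: $45,450 (not a price — pay-as-bid).
F's winning unit-bids: 52,395 + 51,470 + 50,290 = $154,155.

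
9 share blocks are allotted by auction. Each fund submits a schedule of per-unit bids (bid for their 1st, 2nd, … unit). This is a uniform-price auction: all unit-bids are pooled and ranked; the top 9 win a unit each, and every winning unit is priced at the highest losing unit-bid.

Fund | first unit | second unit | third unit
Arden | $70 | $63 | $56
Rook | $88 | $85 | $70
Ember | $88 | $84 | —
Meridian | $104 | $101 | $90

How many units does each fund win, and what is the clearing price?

Merging the schedules and taking the best 9: 104 (Meridian-1), 101 (Meridian-2), 90 (Meridian-3), 88 (Rook-1), 88 (Ember-1), 85 (Rook-2), 84 (Ember-2), 70 (Arden-1), 70 (Rook-3)
First bid not allocated: $63.
Allocation: Arden 1, Ember 2, Meridian 3, Rook 3.

Arden 1, Ember 2, Meridian 3, Rook 3; clearing price $63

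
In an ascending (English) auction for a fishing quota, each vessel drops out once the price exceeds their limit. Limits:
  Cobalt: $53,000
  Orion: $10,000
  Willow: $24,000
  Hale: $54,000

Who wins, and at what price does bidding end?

Limits in order: 54,000 (Hale) > 53,000 (Cobalt) > 24,000 (Willow) > 10,000 (Orion)
Bidding ends when Cobalt exits at $53,000; Hale takes it.

Hale wins at $53,000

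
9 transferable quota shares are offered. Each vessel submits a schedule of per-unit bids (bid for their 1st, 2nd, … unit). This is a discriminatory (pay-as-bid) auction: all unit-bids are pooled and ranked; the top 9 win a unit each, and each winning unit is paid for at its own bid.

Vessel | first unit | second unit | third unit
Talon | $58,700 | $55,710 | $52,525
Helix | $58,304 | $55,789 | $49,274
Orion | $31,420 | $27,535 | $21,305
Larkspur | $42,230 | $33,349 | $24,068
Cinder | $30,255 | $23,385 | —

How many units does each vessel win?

Helix 3, Larkspur 2, Orion 1, Talon 3

Pooled unit-bids ranked (top 9): 58,700 (Talon-1), 58,304 (Helix-1), 55,789 (Helix-2), 55,710 (Talon-2), 52,525 (Talon-3), 49,274 (Helix-3), 42,230 (Larkspur-1), 33,349 (Larkspur-2), 31,420 (Orion-1)
Next rejected bid: $30,255 (not a price — pay-as-bid).
Allocation: Helix 3, Larkspur 2, Orion 1, Talon 3.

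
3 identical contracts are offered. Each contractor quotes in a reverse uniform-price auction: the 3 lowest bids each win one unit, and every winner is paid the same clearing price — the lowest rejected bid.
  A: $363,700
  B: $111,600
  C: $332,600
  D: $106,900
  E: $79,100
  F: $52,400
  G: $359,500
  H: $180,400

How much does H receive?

H is paid $0

Bids ranked low→high: 52,400 (F), 79,100 (E), 106,900 (D), 111,600 (B), 180,400 (H), …
Winners (3 units): F, E, D.
Lowest unsuccessful bid: $111,600 → clearing price.
H does not win → is paid $0.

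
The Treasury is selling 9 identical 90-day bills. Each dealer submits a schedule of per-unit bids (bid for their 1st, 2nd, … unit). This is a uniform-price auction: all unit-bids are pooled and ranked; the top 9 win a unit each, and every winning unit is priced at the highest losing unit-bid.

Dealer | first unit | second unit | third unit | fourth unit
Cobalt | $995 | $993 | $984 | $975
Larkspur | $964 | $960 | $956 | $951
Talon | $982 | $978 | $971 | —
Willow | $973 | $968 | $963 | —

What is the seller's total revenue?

All unit-bids, highest first — top 9: 995 (Cobalt-1), 993 (Cobalt-2), 984 (Cobalt-3), 982 (Talon-1), 978 (Talon-2), 975 (Cobalt-4), 973 (Willow-1), 971 (Talon-3), 968 (Willow-2)
Highest rejected unit-bid = $964.
Allocation: Cobalt 4, Talon 3, Willow 2. Every unit priced at $964.
Revenue = 9 × 964 = $8,676.

Total revenue: $8,676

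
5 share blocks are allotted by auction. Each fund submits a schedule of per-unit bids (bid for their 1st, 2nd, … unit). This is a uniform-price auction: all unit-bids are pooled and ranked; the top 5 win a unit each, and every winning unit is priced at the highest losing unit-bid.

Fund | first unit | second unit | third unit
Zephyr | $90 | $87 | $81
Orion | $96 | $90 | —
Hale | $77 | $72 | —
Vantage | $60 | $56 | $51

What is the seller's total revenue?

Merging the schedules and taking the best 5: 96 (Orion-1), 90 (Zephyr-1), 90 (Orion-2), 87 (Zephyr-2), 81 (Zephyr-3)
Highest rejected unit-bid = $77.
Allocation: Orion 2, Zephyr 3. Every unit priced at $77.
Revenue = 5 × 77 = $385.

Total revenue: $385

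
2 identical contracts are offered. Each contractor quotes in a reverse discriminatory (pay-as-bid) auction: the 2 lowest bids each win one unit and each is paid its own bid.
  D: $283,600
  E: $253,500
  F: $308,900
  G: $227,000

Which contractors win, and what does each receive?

Ordering the bids: 227,000 (G), 253,500 (E), 283,600 (D), 308,900 (F)
The 2 lowest are G, E.
Each winner is paid its own bid: G $227,000, E $253,500.

G $227,000, E $253,500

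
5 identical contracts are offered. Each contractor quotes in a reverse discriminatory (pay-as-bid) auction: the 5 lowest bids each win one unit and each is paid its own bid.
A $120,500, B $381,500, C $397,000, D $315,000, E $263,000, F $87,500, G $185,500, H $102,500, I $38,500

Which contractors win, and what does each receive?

Bids ranked low→high: 38,500 (I), 87,500 (F), 102,500 (H), 120,500 (A), 185,500 (G), 263,000 (E), 315,000 (D), …
The 5 lowest are I, F, H, A, G.
Each winner is paid its own bid: I $38,500, F $87,500, H $102,500, A $120,500, G $185,500.

I $38,500, F $87,500, H $102,500, A $120,500, G $185,500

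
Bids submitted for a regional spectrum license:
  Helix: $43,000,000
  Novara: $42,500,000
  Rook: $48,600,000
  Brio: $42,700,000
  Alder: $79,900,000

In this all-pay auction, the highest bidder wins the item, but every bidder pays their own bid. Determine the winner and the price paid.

Bids in order: 79,900,000 (Alder) > 48,600,000 (Rook) > 43,000,000 (Helix) > 42,700,000 (Brio) > 42,500,000 (Novara)
Alder wins with the top bid; all bids are sunk regardless.

Alder pays $79,900,000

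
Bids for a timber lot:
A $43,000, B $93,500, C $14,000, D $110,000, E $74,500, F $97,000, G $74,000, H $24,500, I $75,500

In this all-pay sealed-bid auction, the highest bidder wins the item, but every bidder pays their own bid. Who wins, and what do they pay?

D pays $110,000

Bids ranked: 110,000 (D) > 97,000 (F) > 93,500 (B) > 75,500 (I) > 74,500 (E) > 74,000 (G) > …
D is highest and takes the item; every bidder forfeits their bid.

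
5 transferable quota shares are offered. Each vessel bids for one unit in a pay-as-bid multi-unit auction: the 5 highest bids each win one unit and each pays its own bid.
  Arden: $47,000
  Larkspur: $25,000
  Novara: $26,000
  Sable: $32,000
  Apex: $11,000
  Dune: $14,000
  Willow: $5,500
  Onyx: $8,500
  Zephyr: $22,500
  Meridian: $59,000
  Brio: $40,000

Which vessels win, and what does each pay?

Meridian $59,000, Arden $47,000, Brio $40,000, Sable $32,000, Novara $26,000

Ordering the bids: 59,000 (Meridian), 47,000 (Arden), 40,000 (Brio), 32,000 (Sable), 26,000 (Novara), 25,000 (Larkspur), 22,500 (Zephyr), …
Winners (5 units): Meridian, Arden, Brio, Sable, Novara.
Each winner pays its own bid: Meridian $59,000, Arden $47,000, Brio $40,000, Sable $32,000, Novara $26,000.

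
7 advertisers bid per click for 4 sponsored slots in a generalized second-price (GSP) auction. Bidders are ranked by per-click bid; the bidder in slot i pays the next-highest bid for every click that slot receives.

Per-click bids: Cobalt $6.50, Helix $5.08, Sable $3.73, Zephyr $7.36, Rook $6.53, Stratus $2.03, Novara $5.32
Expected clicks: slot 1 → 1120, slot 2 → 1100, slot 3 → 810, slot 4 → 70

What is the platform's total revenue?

Ranked by bid: $7.36 (Zephyr) > $6.53 (Rook) > $6.50 (Cobalt) > $5.32 (Novara) > $5.08 (Helix) > …
Slot 1: Zephyr pays $6.53 × 1120 = $7313.60
Slot 2: Rook pays $6.50 × 1100 = $7150.00
Slot 3: Cobalt pays $5.32 × 810 = $4309.20
Slot 4: Novara pays $5.08 × 70 = $355.60
Total = $19128.40

Total revenue: $19128.40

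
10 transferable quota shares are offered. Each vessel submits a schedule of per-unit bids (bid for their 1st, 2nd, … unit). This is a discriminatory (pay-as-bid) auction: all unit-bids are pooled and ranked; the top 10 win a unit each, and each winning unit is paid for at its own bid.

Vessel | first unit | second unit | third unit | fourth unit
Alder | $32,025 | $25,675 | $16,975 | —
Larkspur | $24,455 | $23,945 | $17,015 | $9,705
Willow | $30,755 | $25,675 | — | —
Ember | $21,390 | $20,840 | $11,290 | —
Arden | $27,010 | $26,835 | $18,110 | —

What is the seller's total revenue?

Total revenue: $258,605

All unit-bids, highest first — top 10: 32,025 (Alder-1), 30,755 (Willow-1), 27,010 (Arden-1), 26,835 (Arden-2), 25,675 (Alder-2), 25,675 (Willow-2), 24,455 (Larkspur-1), 23,945 (Larkspur-2), 21,390 (Ember-1), 20,840 (Ember-2)
Next rejected bid: $18,110 (not a price — pay-as-bid).
Each winning unit pays its own bid.
Revenue = 32,025 + 30,755 + 27,010 + 26,835 + 25,675 + 25,675 + 24,455 + 23,945 + 21,390 + 20,840 = $258,605.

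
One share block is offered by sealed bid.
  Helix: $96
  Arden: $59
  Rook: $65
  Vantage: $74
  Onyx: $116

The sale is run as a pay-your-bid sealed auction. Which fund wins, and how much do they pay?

Sorting bids: 116 (Onyx) > 96 (Helix) > 74 (Vantage) > 65 (Rook) > 59 (Arden)
Onyx has the highest bid and pays exactly that: $116.

Onyx pays $116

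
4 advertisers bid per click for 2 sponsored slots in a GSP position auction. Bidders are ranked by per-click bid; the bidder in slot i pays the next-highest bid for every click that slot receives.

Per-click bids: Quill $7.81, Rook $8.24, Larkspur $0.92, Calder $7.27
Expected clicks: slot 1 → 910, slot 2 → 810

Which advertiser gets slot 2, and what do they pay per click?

Sorting advertisers: $8.24 (Rook) > $7.81 (Quill) > $7.27 (Calder) > …
Slot 2 goes to the second-ranked bidder, Quill, who pays the next bid down: $7.27/click.

Quill; $7.27 per click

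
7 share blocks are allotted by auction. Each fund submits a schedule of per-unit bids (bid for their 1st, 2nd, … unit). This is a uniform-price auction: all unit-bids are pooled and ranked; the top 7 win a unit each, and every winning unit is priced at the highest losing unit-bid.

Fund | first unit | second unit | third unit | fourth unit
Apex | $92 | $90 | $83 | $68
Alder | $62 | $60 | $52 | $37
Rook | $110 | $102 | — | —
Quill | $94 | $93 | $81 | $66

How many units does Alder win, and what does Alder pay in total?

Merging the schedules and taking the best 7: 110 (Rook-1), 102 (Rook-2), 94 (Quill-1), 93 (Quill-2), 92 (Apex-1), 90 (Apex-2), 83 (Apex-3)
The (k+1)-th unit-bid is $81.
Alder wins 0 unit(s) at $81 each.

Alder: 0 units, pays $0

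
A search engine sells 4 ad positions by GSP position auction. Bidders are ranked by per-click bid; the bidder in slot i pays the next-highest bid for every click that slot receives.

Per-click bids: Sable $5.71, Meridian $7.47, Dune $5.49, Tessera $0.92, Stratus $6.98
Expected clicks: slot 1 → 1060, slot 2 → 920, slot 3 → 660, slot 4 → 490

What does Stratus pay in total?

Stratus pays $5253.20

Per-click bids in order: $7.47 (Meridian) > $6.98 (Stratus) > $5.71 (Sable) > $5.49 (Dune) > $0.92 (Tessera)
Stratus holds slot 2 → pays next bid $5.71 × 920 clicks = $5253.20.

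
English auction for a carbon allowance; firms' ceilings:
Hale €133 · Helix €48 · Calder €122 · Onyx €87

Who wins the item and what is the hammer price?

Hale wins at €122

Ascending (English) auction: the price rises until one bidder remains; the winner pays the price at which the last rival dropped out.
Limits ranked: 133 (Hale) > 122 (Calder) > 87 (Onyx) > 48 (Helix)
Calder is the last rival to drop out, at €122; Hale remains and wins at that price.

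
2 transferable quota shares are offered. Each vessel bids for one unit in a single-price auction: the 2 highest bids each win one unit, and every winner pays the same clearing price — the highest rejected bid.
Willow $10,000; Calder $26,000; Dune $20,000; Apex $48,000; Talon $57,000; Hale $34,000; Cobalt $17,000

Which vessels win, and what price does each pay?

Bids ranked high→low: 57,000 (Talon), 48,000 (Apex), 34,000 (Hale), 26,000 (Calder), …
Winners (2 units): Talon, Apex.
First losing bid is Hale's $34,000, which sets the uniform price.

Talon, Apex; each pays $34,000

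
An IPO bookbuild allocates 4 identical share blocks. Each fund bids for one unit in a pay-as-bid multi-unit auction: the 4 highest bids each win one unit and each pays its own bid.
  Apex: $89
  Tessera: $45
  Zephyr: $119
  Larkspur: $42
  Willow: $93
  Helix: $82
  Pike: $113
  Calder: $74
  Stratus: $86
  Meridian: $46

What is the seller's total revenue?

Total revenue: $414

Ordering the bids: 119 (Zephyr), 113 (Pike), 93 (Willow), 89 (Apex), 86 (Stratus), 82 (Helix), …
Top 4: Zephyr, Pike, Willow, Apex.
Total revenue = 119 + 113 + 93 + 89 = $414.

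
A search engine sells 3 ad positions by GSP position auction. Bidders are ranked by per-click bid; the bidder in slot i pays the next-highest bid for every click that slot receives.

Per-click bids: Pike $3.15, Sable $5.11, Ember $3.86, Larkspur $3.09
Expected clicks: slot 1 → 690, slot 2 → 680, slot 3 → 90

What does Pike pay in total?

Per-click bids in order: $5.11 (Sable) > $3.86 (Ember) > $3.15 (Pike) > $3.09 (Larkspur)
Pike holds slot 3 → pays next bid $3.09 × 90 clicks = $278.10.

Pike pays $278.10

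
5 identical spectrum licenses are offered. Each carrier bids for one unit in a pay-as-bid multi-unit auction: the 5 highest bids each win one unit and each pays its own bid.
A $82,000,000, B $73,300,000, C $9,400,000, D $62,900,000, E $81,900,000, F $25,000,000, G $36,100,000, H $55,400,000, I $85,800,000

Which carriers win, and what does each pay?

Bids ranked high→low: 85,800,000 (I), 82,000,000 (A), 81,900,000 (E), 73,300,000 (B), 62,900,000 (D), 55,400,000 (H), 36,100,000 (G), …
Top 5: I, A, E, B, D.
Each winner pays its own bid: I $85,800,000, A $82,000,000, E $81,900,000, B $73,300,000, D $62,900,000.

I $85,800,000, A $82,000,000, E $81,900,000, B $73,300,000, D $62,900,000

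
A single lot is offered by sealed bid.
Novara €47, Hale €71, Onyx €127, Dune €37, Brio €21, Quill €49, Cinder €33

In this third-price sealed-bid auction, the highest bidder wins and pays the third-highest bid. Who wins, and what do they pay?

Onyx pays €49

Third-price sealed-bid auction: the highest bidder wins and pays the third-highest bid.
Sorting bids: 127 (Onyx) > 71 (Hale) > 49 (Quill) > 47 (Novara) > 37 (Dune) > 33 (Cinder) > …
Onyx wins; payment is bid #3 in the ranking = €49.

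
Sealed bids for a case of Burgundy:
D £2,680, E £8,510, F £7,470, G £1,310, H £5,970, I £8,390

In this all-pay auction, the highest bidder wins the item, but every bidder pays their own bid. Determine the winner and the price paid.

E pays £8,510

All-pay auction: the highest bidder wins the item, but every bidder pays their own bid.
Sorting bids: 8,510 (E) > 8,390 (I) > 7,470 (F) > 5,970 (H) > 2,680 (D) > 1,310 (G)
E is highest and takes the item; every bidder forfeits their bid.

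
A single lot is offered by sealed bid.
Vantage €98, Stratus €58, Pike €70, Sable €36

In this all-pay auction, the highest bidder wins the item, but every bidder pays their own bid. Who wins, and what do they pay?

Vantage pays €98

Bids in order: 98 (Vantage) > 70 (Pike) > 58 (Stratus) > 36 (Sable)
Vantage wins with the top bid; all bids are sunk regardless.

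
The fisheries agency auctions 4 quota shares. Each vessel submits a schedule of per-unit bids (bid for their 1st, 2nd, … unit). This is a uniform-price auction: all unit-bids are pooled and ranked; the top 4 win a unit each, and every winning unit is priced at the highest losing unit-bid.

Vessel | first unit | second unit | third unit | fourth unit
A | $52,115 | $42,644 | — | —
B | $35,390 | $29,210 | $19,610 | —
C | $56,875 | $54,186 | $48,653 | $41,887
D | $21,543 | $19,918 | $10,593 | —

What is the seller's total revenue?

All unit-bids, highest first — top 4: 56,875 (C-1), 54,186 (C-2), 52,115 (A-1), 48,653 (C-3)
First bid not allocated: $42,644.
Allocation: A 1, C 3. Every unit priced at $42,644.
Revenue = 4 × 42,644 = $170,576.

Total revenue: $170,576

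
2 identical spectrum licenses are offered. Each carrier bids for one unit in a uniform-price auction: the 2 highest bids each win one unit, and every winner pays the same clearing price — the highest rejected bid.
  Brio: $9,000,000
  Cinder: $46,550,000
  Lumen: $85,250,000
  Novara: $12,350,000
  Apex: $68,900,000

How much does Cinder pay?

Cinder pays $0

Ordering the bids: 85,250,000 (Lumen), 68,900,000 (Apex), 46,550,000 (Cinder), 12,350,000 (Novara), …
The 2 highest are Lumen, Apex.
Highest unsuccessful bid: $46,550,000 → clearing price.
Cinder does not win → pays $0.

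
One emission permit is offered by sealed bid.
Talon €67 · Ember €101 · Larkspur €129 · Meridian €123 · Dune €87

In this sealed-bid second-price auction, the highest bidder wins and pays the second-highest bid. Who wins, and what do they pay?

Larkspur pays €123

Sealed-bid second-price auction: the highest bidder wins and pays the second-highest bid.
Sorting bids: 129 (Larkspur) > 123 (Meridian) > 101 (Ember) > 87 (Dune) > 67 (Talon)
Second-price: Larkspur pays Meridian's bid of €123.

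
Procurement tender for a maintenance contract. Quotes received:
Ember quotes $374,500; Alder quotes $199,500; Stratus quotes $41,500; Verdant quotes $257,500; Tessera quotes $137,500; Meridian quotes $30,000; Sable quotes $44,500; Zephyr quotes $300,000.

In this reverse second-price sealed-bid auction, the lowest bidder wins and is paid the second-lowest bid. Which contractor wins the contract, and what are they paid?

Bids ranked: 30,000 (Meridian) < 41,500 (Stratus) < 44,500 (Sable) < 137,500 (Tessera) < 199,500 (Alder) < 257,500 (Verdant) < …
Meridian is lowest; is paid the second-lowest bid, $41,500.

Meridian is paid $41,500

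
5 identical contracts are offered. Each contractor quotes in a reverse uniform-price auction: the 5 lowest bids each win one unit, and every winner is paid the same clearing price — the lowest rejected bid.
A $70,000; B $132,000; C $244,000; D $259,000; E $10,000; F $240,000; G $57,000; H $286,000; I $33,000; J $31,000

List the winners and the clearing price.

E, J, I, G, A; each is paid $132,000

Bids ranked low→high: 10,000 (E), 31,000 (J), 33,000 (I), 57,000 (G), 70,000 (A), 132,000 (B), 240,000 (F), …
Winners (5 units): E, J, I, G, A.
Clearing price = lowest rejected bid = $132,000.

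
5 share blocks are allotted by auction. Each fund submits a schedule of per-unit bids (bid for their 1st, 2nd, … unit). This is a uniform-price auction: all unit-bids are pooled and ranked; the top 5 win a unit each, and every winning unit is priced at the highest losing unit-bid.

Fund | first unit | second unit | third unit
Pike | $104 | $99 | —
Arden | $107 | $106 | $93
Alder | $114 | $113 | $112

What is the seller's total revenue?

Merging the schedules and taking the best 5: 114 (Alder-1), 113 (Alder-2), 112 (Alder-3), 107 (Arden-1), 106 (Arden-2)
The (k+1)-th unit-bid is $104.
Allocation: Alder 3, Arden 2. Every unit priced at $104.
Revenue = 5 × 104 = $520.

Total revenue: $520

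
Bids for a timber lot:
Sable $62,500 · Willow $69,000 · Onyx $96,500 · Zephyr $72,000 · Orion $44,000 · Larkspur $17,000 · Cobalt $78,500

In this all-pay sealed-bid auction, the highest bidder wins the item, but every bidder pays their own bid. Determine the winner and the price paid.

Onyx pays $96,500

All-pay sealed-bid auction: the highest bidder wins the item, but every bidder pays their own bid.
Sorting bids: 96,500 (Onyx) > 78,500 (Cobalt) > 72,000 (Zephyr) > 69,000 (Willow) > 62,500 (Sable) > 44,000 (Orion) > …
Onyx wins with the top bid; all bids are sunk regardless.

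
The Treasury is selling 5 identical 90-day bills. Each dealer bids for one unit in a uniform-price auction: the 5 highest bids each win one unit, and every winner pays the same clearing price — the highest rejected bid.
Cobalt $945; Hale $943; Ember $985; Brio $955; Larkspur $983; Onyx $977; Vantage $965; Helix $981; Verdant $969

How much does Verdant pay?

Ordering the bids: 985 (Ember), 983 (Larkspur), 981 (Helix), 977 (Onyx), 969 (Verdant), 965 (Vantage), 955 (Brio), …
Winners (5 units): Ember, Larkspur, Helix, Onyx, Verdant.
First losing bid is Vantage's $965, which sets the uniform price.
Verdant wins → pays $965.

Verdant pays $965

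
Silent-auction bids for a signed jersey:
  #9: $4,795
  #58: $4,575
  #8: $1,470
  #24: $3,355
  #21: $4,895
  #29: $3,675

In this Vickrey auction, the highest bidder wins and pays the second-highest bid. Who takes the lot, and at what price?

Vickrey auction: the highest bidder wins and pays the second-highest bid.
Bids ranked: 4,895 (#21) > 4,795 (#9) > 4,575 (#58) > 3,675 (#29) > 3,355 (#24) > 1,470 (#8)
#21 is highest; pays the second-highest bid, $4,795.

#21 pays $4,795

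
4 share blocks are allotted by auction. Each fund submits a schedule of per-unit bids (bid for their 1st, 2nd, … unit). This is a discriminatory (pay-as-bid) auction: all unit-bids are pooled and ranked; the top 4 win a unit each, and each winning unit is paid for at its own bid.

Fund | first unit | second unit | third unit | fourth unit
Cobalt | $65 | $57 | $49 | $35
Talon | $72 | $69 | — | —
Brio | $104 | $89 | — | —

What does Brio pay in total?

Brio pays $193

All unit-bids, highest first — top 4: 104 (Brio-1), 89 (Brio-2), 72 (Talon-1), 69 (Talon-2)
Next rejected bid: $65 (not a price — pay-as-bid).
Brio's winning unit-bids: 104 + 89 = $193.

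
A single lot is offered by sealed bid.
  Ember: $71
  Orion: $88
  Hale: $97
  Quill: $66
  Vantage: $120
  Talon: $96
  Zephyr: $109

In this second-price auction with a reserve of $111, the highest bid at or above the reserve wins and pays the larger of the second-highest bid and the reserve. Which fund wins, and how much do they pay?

Second-price auction with a reserve of $111: the highest bid at or above the reserve wins and pays the larger of the second-highest bid and the reserve.
Sorting bids: 120 (Vantage) > 109 (Zephyr) > 97 (Hale) > 96 (Talon) > 88 (Orion) > 71 (Ember) > …
Vantage has the top bid at or above the reserve ($120).
max(second-highest $109, reserve $111) = $111.

Vantage pays $111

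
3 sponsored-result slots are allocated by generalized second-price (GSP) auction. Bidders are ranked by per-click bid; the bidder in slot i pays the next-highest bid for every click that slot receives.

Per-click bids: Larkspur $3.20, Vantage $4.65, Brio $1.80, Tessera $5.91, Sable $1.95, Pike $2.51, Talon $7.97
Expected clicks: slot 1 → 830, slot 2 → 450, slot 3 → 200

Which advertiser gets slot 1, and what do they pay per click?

Talon; $5.91 per click

Sorting advertisers: $7.97 (Talon) > $5.91 (Tessera) > $4.65 (Vantage) > $3.20 (Larkspur) > …
Slot 1 goes to the first-ranked bidder, Talon, who pays the next bid down: $5.91/click.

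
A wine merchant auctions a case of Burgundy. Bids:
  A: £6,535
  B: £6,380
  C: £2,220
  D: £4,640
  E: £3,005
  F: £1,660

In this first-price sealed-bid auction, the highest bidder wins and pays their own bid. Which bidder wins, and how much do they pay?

A pays £6,535

Bids in order: 6,535 (A) > 6,380 (B) > 4,640 (D) > 3,005 (E) > 2,220 (C) > 1,660 (F)
A is highest → pays own bid, £6,535.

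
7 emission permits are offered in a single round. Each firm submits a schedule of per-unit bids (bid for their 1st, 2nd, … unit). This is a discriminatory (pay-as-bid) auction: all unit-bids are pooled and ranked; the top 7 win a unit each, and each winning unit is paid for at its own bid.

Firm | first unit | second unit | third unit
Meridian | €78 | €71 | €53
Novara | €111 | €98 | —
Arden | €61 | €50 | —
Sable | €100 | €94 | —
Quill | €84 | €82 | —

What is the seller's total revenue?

Total revenue: €647

Pooled unit-bids ranked (top 7): 111 (Novara-1), 100 (Sable-1), 98 (Novara-2), 94 (Sable-2), 84 (Quill-1), 82 (Quill-2), 78 (Meridian-1)
Next rejected bid: €71 (not a price — pay-as-bid).
Each winning unit pays its own bid.
Revenue = 111 + 100 + 98 + 94 + 84 + 82 + 78 = €647.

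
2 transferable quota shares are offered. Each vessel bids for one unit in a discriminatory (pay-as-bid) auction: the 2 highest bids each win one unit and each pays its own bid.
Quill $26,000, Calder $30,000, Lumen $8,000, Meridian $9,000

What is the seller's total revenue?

Total revenue: $56,000

Ordering the bids: 30,000 (Calder), 26,000 (Quill), 9,000 (Meridian), 8,000 (Lumen)
Top 2: Calder, Quill.
Total revenue = 30,000 + 26,000 = $56,000.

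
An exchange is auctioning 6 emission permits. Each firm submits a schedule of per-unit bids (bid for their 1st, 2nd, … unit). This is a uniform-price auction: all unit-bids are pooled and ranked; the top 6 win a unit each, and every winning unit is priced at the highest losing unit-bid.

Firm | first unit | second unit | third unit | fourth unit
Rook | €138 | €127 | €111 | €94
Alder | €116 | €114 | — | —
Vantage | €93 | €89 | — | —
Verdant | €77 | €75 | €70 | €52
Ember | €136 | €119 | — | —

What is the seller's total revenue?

Merging the schedules and taking the best 6: 138 (Rook-1), 136 (Ember-1), 127 (Rook-2), 119 (Ember-2), 116 (Alder-1), 114 (Alder-2)
The (k+1)-th unit-bid is €111.
Allocation: Alder 2, Ember 2, Rook 2. Every unit priced at €111.
Revenue = 6 × 111 = €666.

Total revenue: €666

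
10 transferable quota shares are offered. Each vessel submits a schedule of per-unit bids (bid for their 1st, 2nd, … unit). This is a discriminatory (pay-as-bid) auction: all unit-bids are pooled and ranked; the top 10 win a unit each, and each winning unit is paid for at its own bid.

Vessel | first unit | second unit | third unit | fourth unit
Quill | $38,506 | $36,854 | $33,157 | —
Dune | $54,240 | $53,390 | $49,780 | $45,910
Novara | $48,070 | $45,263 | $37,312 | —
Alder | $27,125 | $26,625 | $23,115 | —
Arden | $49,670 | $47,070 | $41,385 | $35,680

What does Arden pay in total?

Arden pays $138,125

Merging the schedules and taking the best 10: 54,240 (Dune-1), 53,390 (Dune-2), 49,780 (Dune-3), 49,670 (Arden-1), 48,070 (Novara-1), 47,070 (Arden-2), 45,910 (Dune-4), 45,263 (Novara-2), 41,385 (Arden-3), 38,506 (Quill-1)
Next rejected bid: $37,312 (not a price — pay-as-bid).
Arden's winning unit-bids: 49,670 + 47,070 + 41,385 = $138,125.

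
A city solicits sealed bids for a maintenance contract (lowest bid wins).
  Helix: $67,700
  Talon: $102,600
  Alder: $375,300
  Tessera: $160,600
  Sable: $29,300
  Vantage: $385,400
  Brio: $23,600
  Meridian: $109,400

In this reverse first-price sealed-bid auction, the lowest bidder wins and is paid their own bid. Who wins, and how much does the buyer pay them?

Brio is paid $23,600

Sorting bids: 23,600 (Brio) < 29,300 (Sable) < 67,700 (Helix) < 102,600 (Talon) < 109,400 (Meridian) < 160,600 (Tessera) < …
First-price: Brio is paid what they bid, $23,600.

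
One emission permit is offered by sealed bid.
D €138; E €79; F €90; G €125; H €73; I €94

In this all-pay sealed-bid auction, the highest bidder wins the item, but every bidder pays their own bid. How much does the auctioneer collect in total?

Total revenue: €599

Bids ranked: 138 (D) > 125 (G) > 94 (I) > 90 (F) > 79 (E) > 73 (H)
Every bidder forfeits their bid regardless of winning.
Revenue = 138 + 79 + 90 + 125 + 73 + 94 = €599.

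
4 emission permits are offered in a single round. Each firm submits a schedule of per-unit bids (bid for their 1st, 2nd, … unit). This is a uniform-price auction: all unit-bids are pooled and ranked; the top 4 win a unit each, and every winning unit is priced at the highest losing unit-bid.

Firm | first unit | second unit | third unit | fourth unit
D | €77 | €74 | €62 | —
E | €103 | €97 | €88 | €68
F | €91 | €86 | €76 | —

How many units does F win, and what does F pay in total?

Pooled unit-bids ranked (top 4): 103 (E-1), 97 (E-2), 91 (F-1), 88 (E-3)
First bid not allocated: €86.
F wins 1 unit(s) at €86 each.

F: 1 unit, pays €86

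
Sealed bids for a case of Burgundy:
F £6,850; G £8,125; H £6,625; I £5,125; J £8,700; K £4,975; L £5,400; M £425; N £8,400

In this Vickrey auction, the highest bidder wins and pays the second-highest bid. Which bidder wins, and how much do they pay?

J pays £8,400

Sorting bids: 8,700 (J) > 8,400 (N) > 8,125 (G) > 6,850 (F) > 6,625 (H) > 5,400 (L) > …
J wins with the highest bid; price is set by the runner-up at £8,400.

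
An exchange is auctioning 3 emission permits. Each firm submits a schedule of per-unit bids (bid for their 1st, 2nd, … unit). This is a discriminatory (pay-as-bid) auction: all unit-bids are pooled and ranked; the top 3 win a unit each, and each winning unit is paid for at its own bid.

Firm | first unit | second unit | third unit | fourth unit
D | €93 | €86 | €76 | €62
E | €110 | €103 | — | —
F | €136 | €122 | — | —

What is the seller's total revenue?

Total revenue: €368

Pooled unit-bids ranked (top 3): 136 (F-1), 122 (F-2), 110 (E-1)
Next rejected bid: €103 (not a price — pay-as-bid).
Each winning unit pays its own bid.
Revenue = 136 + 122 + 110 = €368.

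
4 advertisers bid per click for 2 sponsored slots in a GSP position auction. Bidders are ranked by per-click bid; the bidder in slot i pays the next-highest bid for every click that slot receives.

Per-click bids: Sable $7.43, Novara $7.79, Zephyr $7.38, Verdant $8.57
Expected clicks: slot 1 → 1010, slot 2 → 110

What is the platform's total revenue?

Sorting advertisers: $8.57 (Verdant) > $7.79 (Novara) > $7.43 (Sable) > …
Slot 1: Verdant pays $7.79 × 1010 = $7867.90
Slot 2: Novara pays $7.43 × 110 = $817.30
Total = $8685.20

Total revenue: $8685.20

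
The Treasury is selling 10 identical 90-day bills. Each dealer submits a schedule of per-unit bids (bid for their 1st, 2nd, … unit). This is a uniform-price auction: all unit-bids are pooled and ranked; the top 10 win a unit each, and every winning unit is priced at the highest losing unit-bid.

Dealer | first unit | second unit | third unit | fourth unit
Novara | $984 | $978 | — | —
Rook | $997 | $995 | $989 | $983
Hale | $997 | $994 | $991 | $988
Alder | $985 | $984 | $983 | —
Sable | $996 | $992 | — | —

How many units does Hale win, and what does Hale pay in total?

All unit-bids, highest first — top 10: 997 (Rook-1), 997 (Hale-1), 996 (Sable-1), 995 (Rook-2), 994 (Hale-2), 992 (Sable-2), 991 (Hale-3), 989 (Rook-3), 988 (Hale-4), 985 (Alder-1)
First bid not allocated: $984.
Hale wins 4 unit(s) at $984 each.

Hale: 4 units, pays $3,936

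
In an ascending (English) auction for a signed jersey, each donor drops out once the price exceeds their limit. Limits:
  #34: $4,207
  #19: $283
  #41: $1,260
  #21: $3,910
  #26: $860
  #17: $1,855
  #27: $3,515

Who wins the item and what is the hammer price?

Sorting limits: 4,207 (#34) > 3,910 (#21) > 3,515 (#27) > 1,855 (#17) > 1,260 (#41) > 860 (#26) > …
#21 is the last rival to drop out, at $3,910; #34 remains and wins at that price.

#34 wins at $3,910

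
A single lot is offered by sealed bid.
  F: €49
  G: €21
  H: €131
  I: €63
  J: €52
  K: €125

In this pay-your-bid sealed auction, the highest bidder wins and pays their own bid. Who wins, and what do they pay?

Sorting bids: 131 (H) > 125 (K) > 63 (I) > 52 (J) > 49 (F) > 21 (G)
First-price: H pays what they bid, €131.

H pays €131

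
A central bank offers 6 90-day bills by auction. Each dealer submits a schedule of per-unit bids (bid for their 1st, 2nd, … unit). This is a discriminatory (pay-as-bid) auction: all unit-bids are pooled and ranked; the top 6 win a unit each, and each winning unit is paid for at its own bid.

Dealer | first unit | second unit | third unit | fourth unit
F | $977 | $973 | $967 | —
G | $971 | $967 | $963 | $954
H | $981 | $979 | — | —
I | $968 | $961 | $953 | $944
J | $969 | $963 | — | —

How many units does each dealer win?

All unit-bids, highest first — top 6: 981 (H-1), 979 (H-2), 977 (F-1), 973 (F-2), 971 (G-1), 969 (J-1)
Next rejected bid: $968 (not a price — pay-as-bid).
Allocation: F 2, G 1, H 2, J 1.

F 2, G 1, H 2, J 1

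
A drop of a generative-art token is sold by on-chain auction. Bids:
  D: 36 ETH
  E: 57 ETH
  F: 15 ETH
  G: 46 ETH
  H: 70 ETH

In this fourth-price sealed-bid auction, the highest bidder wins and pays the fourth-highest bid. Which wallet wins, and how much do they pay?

H pays 36 ETH

Rule: the highest bidder wins and pays the fourth-highest bid.
Bids ranked: 70 (H) > 57 (E) > 46 (G) > 36 (D) > 15 (F)
H is highest; pays the fourth-highest bid, 36 ETH.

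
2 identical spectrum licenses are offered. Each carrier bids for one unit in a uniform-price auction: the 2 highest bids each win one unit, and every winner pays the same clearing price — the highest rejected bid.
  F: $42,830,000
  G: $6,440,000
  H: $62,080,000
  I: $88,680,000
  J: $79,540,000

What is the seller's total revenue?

Ordering the bids: 88,680,000 (I), 79,540,000 (J), 62,080,000 (H), 42,830,000 (F), …
Top 2: I, J.
First losing bid is H's $62,080,000, which sets the uniform price.
Total revenue = 2 × $62,080,000 = $124,160,000.

Total revenue: $124,160,000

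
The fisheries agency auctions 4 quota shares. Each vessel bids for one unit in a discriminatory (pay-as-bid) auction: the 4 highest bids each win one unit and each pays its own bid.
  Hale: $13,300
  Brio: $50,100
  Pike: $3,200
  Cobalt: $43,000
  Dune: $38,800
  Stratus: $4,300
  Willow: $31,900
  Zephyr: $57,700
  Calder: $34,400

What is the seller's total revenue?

Total revenue: $189,600

Sorting: 57,700 (Zephyr), 50,100 (Brio), 43,000 (Cobalt), 38,800 (Dune), 34,400 (Calder), 31,900 (Willow), …
Winners (4 units): Zephyr, Brio, Cobalt, Dune.
Total revenue = 57,700 + 50,100 + 43,000 + 38,800 = $189,600.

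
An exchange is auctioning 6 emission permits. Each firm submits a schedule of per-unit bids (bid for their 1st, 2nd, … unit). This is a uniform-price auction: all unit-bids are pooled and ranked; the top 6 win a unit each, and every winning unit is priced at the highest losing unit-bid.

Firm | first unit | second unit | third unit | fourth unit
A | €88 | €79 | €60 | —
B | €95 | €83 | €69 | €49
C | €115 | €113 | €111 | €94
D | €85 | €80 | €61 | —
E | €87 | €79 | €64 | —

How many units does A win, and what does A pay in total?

A: 1 unit, pays €87

Merging the schedules and taking the best 6: 115 (C-1), 113 (C-2), 111 (C-3), 95 (B-1), 94 (C-4), 88 (A-1)
First bid not allocated: €87.
A wins 1 unit(s) at €87 each.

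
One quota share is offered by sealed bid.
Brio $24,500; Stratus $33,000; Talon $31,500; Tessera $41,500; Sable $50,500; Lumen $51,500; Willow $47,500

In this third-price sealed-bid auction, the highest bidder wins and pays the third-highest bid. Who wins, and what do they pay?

Lumen pays $47,500

Sorting bids: 51,500 (Lumen) > 50,500 (Sable) > 47,500 (Willow) > 41,500 (Tessera) > 33,000 (Stratus) > 31,500 (Talon) > …
Lumen wins; payment is bid #3 in the ranking = $47,500.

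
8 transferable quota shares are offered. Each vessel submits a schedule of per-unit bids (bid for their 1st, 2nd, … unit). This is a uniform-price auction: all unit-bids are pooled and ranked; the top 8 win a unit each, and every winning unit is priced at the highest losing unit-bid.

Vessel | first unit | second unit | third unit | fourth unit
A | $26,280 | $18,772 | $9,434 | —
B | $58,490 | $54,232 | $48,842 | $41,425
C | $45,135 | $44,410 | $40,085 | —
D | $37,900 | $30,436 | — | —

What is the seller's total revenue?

Merging the schedules and taking the best 8: 58,490 (B-1), 54,232 (B-2), 48,842 (B-3), 45,135 (C-1), 44,410 (C-2), 41,425 (B-4), 40,085 (C-3), 37,900 (D-1)
The (k+1)-th unit-bid is $30,436.
Allocation: B 4, C 3, D 1. Every unit priced at $30,436.
Revenue = 8 × 30,436 = $243,488.

Total revenue: $243,488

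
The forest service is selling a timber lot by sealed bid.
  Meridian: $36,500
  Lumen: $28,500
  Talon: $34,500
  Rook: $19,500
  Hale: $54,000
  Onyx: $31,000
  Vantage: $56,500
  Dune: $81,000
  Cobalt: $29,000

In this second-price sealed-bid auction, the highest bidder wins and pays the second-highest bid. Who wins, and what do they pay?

Dune pays $56,500

Rule: the highest bidder wins and pays the second-highest bid.
Bids ranked: 81,000 (Dune) > 56,500 (Vantage) > 54,000 (Hale) > 36,500 (Meridian) > 34,500 (Talon) > 31,000 (Onyx) > …
Second-price: Dune pays Vantage's bid of $56,500.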